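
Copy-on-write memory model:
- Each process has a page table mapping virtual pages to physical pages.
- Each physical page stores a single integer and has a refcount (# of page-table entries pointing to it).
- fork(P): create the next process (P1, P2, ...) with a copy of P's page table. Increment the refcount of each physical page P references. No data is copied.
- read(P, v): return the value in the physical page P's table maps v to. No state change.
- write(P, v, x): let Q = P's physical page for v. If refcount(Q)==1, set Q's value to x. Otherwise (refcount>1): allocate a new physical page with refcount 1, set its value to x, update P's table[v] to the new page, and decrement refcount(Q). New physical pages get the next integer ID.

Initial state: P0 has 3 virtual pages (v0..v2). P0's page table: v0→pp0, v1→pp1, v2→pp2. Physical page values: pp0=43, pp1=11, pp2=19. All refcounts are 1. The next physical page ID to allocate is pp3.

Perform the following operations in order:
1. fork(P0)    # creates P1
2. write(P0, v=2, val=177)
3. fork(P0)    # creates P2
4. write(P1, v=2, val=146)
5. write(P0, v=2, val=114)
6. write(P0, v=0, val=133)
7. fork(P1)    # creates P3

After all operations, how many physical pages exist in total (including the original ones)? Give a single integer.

Answer: 6

Derivation:
Op 1: fork(P0) -> P1. 3 ppages; refcounts: pp0:2 pp1:2 pp2:2
Op 2: write(P0, v2, 177). refcount(pp2)=2>1 -> COPY to pp3. 4 ppages; refcounts: pp0:2 pp1:2 pp2:1 pp3:1
Op 3: fork(P0) -> P2. 4 ppages; refcounts: pp0:3 pp1:3 pp2:1 pp3:2
Op 4: write(P1, v2, 146). refcount(pp2)=1 -> write in place. 4 ppages; refcounts: pp0:3 pp1:3 pp2:1 pp3:2
Op 5: write(P0, v2, 114). refcount(pp3)=2>1 -> COPY to pp4. 5 ppages; refcounts: pp0:3 pp1:3 pp2:1 pp3:1 pp4:1
Op 6: write(P0, v0, 133). refcount(pp0)=3>1 -> COPY to pp5. 6 ppages; refcounts: pp0:2 pp1:3 pp2:1 pp3:1 pp4:1 pp5:1
Op 7: fork(P1) -> P3. 6 ppages; refcounts: pp0:3 pp1:4 pp2:2 pp3:1 pp4:1 pp5:1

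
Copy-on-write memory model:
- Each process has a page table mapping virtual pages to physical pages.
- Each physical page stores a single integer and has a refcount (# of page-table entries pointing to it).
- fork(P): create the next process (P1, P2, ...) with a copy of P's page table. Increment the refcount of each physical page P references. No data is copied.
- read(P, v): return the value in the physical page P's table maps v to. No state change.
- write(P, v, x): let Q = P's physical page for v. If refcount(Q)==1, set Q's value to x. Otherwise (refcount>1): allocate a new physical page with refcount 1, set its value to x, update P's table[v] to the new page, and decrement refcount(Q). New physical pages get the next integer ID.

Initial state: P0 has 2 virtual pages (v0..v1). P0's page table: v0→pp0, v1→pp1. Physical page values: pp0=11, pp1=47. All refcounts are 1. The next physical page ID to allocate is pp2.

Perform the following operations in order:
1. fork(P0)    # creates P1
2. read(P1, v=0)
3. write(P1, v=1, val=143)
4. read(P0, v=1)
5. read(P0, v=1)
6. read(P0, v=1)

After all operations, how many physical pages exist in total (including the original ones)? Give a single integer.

Answer: 3

Derivation:
Op 1: fork(P0) -> P1. 2 ppages; refcounts: pp0:2 pp1:2
Op 2: read(P1, v0) -> 11. No state change.
Op 3: write(P1, v1, 143). refcount(pp1)=2>1 -> COPY to pp2. 3 ppages; refcounts: pp0:2 pp1:1 pp2:1
Op 4: read(P0, v1) -> 47. No state change.
Op 5: read(P0, v1) -> 47. No state change.
Op 6: read(P0, v1) -> 47. No state change.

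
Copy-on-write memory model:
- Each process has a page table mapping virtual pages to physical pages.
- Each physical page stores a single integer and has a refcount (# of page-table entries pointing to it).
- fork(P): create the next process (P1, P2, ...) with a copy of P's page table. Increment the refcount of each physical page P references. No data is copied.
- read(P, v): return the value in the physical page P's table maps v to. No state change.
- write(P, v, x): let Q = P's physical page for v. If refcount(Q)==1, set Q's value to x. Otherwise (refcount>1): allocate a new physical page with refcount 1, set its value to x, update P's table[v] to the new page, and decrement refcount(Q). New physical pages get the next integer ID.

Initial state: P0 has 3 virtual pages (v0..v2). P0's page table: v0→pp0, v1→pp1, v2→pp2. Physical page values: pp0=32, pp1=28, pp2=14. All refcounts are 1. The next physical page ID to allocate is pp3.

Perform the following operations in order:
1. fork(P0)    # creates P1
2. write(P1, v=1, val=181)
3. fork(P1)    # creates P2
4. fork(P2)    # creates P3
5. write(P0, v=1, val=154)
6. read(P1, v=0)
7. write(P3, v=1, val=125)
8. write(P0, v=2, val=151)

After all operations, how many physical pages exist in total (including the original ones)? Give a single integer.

Op 1: fork(P0) -> P1. 3 ppages; refcounts: pp0:2 pp1:2 pp2:2
Op 2: write(P1, v1, 181). refcount(pp1)=2>1 -> COPY to pp3. 4 ppages; refcounts: pp0:2 pp1:1 pp2:2 pp3:1
Op 3: fork(P1) -> P2. 4 ppages; refcounts: pp0:3 pp1:1 pp2:3 pp3:2
Op 4: fork(P2) -> P3. 4 ppages; refcounts: pp0:4 pp1:1 pp2:4 pp3:3
Op 5: write(P0, v1, 154). refcount(pp1)=1 -> write in place. 4 ppages; refcounts: pp0:4 pp1:1 pp2:4 pp3:3
Op 6: read(P1, v0) -> 32. No state change.
Op 7: write(P3, v1, 125). refcount(pp3)=3>1 -> COPY to pp4. 5 ppages; refcounts: pp0:4 pp1:1 pp2:4 pp3:2 pp4:1
Op 8: write(P0, v2, 151). refcount(pp2)=4>1 -> COPY to pp5. 6 ppages; refcounts: pp0:4 pp1:1 pp2:3 pp3:2 pp4:1 pp5:1

Answer: 6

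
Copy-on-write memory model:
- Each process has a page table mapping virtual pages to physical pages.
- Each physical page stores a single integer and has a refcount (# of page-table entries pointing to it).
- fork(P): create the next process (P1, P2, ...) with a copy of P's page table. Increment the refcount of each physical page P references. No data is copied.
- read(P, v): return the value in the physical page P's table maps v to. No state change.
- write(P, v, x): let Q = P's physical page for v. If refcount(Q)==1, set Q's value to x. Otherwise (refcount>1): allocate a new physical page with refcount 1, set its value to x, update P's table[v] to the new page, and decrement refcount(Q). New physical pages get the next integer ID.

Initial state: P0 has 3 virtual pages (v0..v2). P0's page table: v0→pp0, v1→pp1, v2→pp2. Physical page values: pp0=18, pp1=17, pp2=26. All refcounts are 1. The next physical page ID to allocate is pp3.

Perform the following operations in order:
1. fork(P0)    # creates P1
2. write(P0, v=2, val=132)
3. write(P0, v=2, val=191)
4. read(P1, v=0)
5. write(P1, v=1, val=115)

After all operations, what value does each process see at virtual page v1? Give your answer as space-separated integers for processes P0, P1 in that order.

Op 1: fork(P0) -> P1. 3 ppages; refcounts: pp0:2 pp1:2 pp2:2
Op 2: write(P0, v2, 132). refcount(pp2)=2>1 -> COPY to pp3. 4 ppages; refcounts: pp0:2 pp1:2 pp2:1 pp3:1
Op 3: write(P0, v2, 191). refcount(pp3)=1 -> write in place. 4 ppages; refcounts: pp0:2 pp1:2 pp2:1 pp3:1
Op 4: read(P1, v0) -> 18. No state change.
Op 5: write(P1, v1, 115). refcount(pp1)=2>1 -> COPY to pp4. 5 ppages; refcounts: pp0:2 pp1:1 pp2:1 pp3:1 pp4:1
P0: v1 -> pp1 = 17
P1: v1 -> pp4 = 115

Answer: 17 115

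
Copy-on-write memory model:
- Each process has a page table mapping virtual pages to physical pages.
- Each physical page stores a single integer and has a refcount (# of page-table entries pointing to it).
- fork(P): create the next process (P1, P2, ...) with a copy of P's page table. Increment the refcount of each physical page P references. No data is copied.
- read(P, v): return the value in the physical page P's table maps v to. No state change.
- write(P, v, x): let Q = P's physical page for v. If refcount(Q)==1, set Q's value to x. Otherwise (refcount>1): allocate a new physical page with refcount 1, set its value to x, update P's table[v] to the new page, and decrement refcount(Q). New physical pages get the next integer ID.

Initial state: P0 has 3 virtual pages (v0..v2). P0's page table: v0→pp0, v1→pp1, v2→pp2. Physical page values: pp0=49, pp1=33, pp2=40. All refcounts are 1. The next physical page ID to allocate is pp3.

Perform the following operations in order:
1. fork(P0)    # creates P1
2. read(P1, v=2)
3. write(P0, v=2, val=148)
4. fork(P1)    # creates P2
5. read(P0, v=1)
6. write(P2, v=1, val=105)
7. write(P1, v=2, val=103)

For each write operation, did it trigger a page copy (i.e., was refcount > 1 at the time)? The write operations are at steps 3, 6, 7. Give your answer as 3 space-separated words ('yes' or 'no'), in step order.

Op 1: fork(P0) -> P1. 3 ppages; refcounts: pp0:2 pp1:2 pp2:2
Op 2: read(P1, v2) -> 40. No state change.
Op 3: write(P0, v2, 148). refcount(pp2)=2>1 -> COPY to pp3. 4 ppages; refcounts: pp0:2 pp1:2 pp2:1 pp3:1
Op 4: fork(P1) -> P2. 4 ppages; refcounts: pp0:3 pp1:3 pp2:2 pp3:1
Op 5: read(P0, v1) -> 33. No state change.
Op 6: write(P2, v1, 105). refcount(pp1)=3>1 -> COPY to pp4. 5 ppages; refcounts: pp0:3 pp1:2 pp2:2 pp3:1 pp4:1
Op 7: write(P1, v2, 103). refcount(pp2)=2>1 -> COPY to pp5. 6 ppages; refcounts: pp0:3 pp1:2 pp2:1 pp3:1 pp4:1 pp5:1

yes yes yes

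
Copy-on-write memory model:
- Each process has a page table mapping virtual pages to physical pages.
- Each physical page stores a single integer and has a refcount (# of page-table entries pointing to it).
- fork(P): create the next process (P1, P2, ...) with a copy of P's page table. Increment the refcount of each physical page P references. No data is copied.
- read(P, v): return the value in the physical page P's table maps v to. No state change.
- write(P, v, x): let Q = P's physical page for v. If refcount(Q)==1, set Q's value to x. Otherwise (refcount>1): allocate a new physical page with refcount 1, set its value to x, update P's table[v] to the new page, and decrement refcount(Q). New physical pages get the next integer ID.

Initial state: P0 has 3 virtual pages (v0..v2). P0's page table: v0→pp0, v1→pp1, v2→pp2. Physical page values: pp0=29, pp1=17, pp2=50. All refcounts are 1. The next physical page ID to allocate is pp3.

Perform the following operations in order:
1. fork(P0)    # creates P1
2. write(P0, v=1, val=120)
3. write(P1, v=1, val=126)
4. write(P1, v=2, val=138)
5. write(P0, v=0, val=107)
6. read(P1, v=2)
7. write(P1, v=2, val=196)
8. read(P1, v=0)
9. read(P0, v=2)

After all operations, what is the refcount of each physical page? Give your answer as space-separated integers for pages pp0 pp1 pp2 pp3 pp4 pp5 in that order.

Op 1: fork(P0) -> P1. 3 ppages; refcounts: pp0:2 pp1:2 pp2:2
Op 2: write(P0, v1, 120). refcount(pp1)=2>1 -> COPY to pp3. 4 ppages; refcounts: pp0:2 pp1:1 pp2:2 pp3:1
Op 3: write(P1, v1, 126). refcount(pp1)=1 -> write in place. 4 ppages; refcounts: pp0:2 pp1:1 pp2:2 pp3:1
Op 4: write(P1, v2, 138). refcount(pp2)=2>1 -> COPY to pp4. 5 ppages; refcounts: pp0:2 pp1:1 pp2:1 pp3:1 pp4:1
Op 5: write(P0, v0, 107). refcount(pp0)=2>1 -> COPY to pp5. 6 ppages; refcounts: pp0:1 pp1:1 pp2:1 pp3:1 pp4:1 pp5:1
Op 6: read(P1, v2) -> 138. No state change.
Op 7: write(P1, v2, 196). refcount(pp4)=1 -> write in place. 6 ppages; refcounts: pp0:1 pp1:1 pp2:1 pp3:1 pp4:1 pp5:1
Op 8: read(P1, v0) -> 29. No state change.
Op 9: read(P0, v2) -> 50. No state change.

Answer: 1 1 1 1 1 1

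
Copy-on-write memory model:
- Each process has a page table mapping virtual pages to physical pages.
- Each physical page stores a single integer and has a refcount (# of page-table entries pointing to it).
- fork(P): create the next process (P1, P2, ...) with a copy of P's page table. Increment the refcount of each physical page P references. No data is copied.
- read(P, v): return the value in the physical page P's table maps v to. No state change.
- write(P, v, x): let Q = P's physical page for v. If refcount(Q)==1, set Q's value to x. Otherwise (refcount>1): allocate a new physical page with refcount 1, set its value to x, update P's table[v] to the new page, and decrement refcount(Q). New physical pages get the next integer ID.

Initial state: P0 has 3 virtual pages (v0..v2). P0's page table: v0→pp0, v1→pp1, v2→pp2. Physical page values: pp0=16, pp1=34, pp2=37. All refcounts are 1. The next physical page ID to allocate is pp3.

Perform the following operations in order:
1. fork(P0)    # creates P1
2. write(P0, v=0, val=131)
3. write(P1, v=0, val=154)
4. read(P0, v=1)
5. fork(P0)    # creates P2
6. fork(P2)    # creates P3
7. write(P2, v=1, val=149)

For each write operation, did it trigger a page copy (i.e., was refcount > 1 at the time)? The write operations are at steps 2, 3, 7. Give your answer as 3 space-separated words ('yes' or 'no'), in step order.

Op 1: fork(P0) -> P1. 3 ppages; refcounts: pp0:2 pp1:2 pp2:2
Op 2: write(P0, v0, 131). refcount(pp0)=2>1 -> COPY to pp3. 4 ppages; refcounts: pp0:1 pp1:2 pp2:2 pp3:1
Op 3: write(P1, v0, 154). refcount(pp0)=1 -> write in place. 4 ppages; refcounts: pp0:1 pp1:2 pp2:2 pp3:1
Op 4: read(P0, v1) -> 34. No state change.
Op 5: fork(P0) -> P2. 4 ppages; refcounts: pp0:1 pp1:3 pp2:3 pp3:2
Op 6: fork(P2) -> P3. 4 ppages; refcounts: pp0:1 pp1:4 pp2:4 pp3:3
Op 7: write(P2, v1, 149). refcount(pp1)=4>1 -> COPY to pp4. 5 ppages; refcounts: pp0:1 pp1:3 pp2:4 pp3:3 pp4:1

yes no yes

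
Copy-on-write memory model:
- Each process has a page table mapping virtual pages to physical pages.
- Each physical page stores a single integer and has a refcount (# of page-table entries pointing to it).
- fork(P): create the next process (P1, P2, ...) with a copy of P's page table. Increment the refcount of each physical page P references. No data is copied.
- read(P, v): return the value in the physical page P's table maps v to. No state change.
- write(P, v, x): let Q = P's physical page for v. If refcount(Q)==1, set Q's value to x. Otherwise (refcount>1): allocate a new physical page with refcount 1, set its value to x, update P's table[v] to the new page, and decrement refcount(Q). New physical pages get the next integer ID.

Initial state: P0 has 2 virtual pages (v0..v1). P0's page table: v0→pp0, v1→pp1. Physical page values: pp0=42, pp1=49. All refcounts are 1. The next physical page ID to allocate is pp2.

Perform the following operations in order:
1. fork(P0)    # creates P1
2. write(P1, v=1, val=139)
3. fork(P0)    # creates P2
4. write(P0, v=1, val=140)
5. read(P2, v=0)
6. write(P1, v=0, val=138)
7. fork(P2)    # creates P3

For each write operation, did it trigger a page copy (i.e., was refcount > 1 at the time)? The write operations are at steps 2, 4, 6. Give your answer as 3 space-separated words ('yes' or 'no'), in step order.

Op 1: fork(P0) -> P1. 2 ppages; refcounts: pp0:2 pp1:2
Op 2: write(P1, v1, 139). refcount(pp1)=2>1 -> COPY to pp2. 3 ppages; refcounts: pp0:2 pp1:1 pp2:1
Op 3: fork(P0) -> P2. 3 ppages; refcounts: pp0:3 pp1:2 pp2:1
Op 4: write(P0, v1, 140). refcount(pp1)=2>1 -> COPY to pp3. 4 ppages; refcounts: pp0:3 pp1:1 pp2:1 pp3:1
Op 5: read(P2, v0) -> 42. No state change.
Op 6: write(P1, v0, 138). refcount(pp0)=3>1 -> COPY to pp4. 5 ppages; refcounts: pp0:2 pp1:1 pp2:1 pp3:1 pp4:1
Op 7: fork(P2) -> P3. 5 ppages; refcounts: pp0:3 pp1:2 pp2:1 pp3:1 pp4:1

yes yes yes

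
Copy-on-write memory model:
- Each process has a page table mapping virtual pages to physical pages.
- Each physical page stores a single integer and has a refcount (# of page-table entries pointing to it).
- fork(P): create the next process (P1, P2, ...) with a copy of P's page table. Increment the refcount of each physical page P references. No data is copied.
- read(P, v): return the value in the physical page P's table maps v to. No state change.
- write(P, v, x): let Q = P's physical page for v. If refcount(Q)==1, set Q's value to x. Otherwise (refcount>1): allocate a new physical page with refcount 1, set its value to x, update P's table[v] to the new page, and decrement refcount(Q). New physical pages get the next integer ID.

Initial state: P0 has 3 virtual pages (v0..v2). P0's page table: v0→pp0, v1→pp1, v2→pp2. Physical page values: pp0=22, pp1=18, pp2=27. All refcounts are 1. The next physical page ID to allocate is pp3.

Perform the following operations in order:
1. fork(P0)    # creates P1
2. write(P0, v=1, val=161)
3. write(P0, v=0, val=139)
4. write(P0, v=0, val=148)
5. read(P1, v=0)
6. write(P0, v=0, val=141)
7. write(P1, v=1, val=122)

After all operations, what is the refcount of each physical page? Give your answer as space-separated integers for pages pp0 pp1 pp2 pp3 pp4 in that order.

Op 1: fork(P0) -> P1. 3 ppages; refcounts: pp0:2 pp1:2 pp2:2
Op 2: write(P0, v1, 161). refcount(pp1)=2>1 -> COPY to pp3. 4 ppages; refcounts: pp0:2 pp1:1 pp2:2 pp3:1
Op 3: write(P0, v0, 139). refcount(pp0)=2>1 -> COPY to pp4. 5 ppages; refcounts: pp0:1 pp1:1 pp2:2 pp3:1 pp4:1
Op 4: write(P0, v0, 148). refcount(pp4)=1 -> write in place. 5 ppages; refcounts: pp0:1 pp1:1 pp2:2 pp3:1 pp4:1
Op 5: read(P1, v0) -> 22. No state change.
Op 6: write(P0, v0, 141). refcount(pp4)=1 -> write in place. 5 ppages; refcounts: pp0:1 pp1:1 pp2:2 pp3:1 pp4:1
Op 7: write(P1, v1, 122). refcount(pp1)=1 -> write in place. 5 ppages; refcounts: pp0:1 pp1:1 pp2:2 pp3:1 pp4:1

Answer: 1 1 2 1 1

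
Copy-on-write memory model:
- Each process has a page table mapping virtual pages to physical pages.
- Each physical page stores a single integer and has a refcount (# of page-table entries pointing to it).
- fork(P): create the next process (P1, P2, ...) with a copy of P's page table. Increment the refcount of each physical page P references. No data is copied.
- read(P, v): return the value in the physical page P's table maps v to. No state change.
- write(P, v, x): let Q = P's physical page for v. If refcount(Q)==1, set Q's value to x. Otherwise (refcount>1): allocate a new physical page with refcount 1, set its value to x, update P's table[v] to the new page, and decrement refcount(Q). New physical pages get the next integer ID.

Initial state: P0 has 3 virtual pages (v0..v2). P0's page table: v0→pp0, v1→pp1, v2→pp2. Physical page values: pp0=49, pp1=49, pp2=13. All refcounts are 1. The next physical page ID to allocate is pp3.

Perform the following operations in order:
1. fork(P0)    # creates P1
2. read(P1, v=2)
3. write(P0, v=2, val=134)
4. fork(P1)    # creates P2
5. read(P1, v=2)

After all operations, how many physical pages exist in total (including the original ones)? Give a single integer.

Answer: 4

Derivation:
Op 1: fork(P0) -> P1. 3 ppages; refcounts: pp0:2 pp1:2 pp2:2
Op 2: read(P1, v2) -> 13. No state change.
Op 3: write(P0, v2, 134). refcount(pp2)=2>1 -> COPY to pp3. 4 ppages; refcounts: pp0:2 pp1:2 pp2:1 pp3:1
Op 4: fork(P1) -> P2. 4 ppages; refcounts: pp0:3 pp1:3 pp2:2 pp3:1
Op 5: read(P1, v2) -> 13. No state change.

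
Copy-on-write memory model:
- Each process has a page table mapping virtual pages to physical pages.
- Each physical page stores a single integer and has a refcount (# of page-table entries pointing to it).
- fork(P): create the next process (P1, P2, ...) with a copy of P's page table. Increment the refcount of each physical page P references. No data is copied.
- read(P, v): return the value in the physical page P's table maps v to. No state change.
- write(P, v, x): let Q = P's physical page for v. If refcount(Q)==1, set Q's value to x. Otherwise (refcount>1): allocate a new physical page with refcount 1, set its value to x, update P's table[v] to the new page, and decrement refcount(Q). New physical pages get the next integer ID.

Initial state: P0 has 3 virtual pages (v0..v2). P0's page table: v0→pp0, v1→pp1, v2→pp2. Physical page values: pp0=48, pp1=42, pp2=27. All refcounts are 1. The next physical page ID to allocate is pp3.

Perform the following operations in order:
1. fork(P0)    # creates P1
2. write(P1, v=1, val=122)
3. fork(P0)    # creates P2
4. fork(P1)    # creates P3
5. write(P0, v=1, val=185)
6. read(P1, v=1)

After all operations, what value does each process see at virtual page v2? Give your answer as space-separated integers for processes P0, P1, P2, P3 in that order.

Answer: 27 27 27 27

Derivation:
Op 1: fork(P0) -> P1. 3 ppages; refcounts: pp0:2 pp1:2 pp2:2
Op 2: write(P1, v1, 122). refcount(pp1)=2>1 -> COPY to pp3. 4 ppages; refcounts: pp0:2 pp1:1 pp2:2 pp3:1
Op 3: fork(P0) -> P2. 4 ppages; refcounts: pp0:3 pp1:2 pp2:3 pp3:1
Op 4: fork(P1) -> P3. 4 ppages; refcounts: pp0:4 pp1:2 pp2:4 pp3:2
Op 5: write(P0, v1, 185). refcount(pp1)=2>1 -> COPY to pp4. 5 ppages; refcounts: pp0:4 pp1:1 pp2:4 pp3:2 pp4:1
Op 6: read(P1, v1) -> 122. No state change.
P0: v2 -> pp2 = 27
P1: v2 -> pp2 = 27
P2: v2 -> pp2 = 27
P3: v2 -> pp2 = 27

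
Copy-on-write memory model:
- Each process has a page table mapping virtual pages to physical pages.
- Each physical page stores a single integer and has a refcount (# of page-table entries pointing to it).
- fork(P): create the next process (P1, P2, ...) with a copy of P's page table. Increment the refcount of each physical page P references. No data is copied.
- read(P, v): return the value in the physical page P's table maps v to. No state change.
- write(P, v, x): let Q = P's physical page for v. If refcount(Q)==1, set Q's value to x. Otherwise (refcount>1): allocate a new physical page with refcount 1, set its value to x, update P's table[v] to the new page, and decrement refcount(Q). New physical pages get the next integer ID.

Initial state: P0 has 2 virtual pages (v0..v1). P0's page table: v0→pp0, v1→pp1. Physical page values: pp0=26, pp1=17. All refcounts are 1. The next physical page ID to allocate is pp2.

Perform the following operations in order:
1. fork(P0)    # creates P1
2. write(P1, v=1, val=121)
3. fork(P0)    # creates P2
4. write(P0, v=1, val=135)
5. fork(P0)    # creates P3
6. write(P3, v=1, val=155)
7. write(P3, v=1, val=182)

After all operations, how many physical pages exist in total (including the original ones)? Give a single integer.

Op 1: fork(P0) -> P1. 2 ppages; refcounts: pp0:2 pp1:2
Op 2: write(P1, v1, 121). refcount(pp1)=2>1 -> COPY to pp2. 3 ppages; refcounts: pp0:2 pp1:1 pp2:1
Op 3: fork(P0) -> P2. 3 ppages; refcounts: pp0:3 pp1:2 pp2:1
Op 4: write(P0, v1, 135). refcount(pp1)=2>1 -> COPY to pp3. 4 ppages; refcounts: pp0:3 pp1:1 pp2:1 pp3:1
Op 5: fork(P0) -> P3. 4 ppages; refcounts: pp0:4 pp1:1 pp2:1 pp3:2
Op 6: write(P3, v1, 155). refcount(pp3)=2>1 -> COPY to pp4. 5 ppages; refcounts: pp0:4 pp1:1 pp2:1 pp3:1 pp4:1
Op 7: write(P3, v1, 182). refcount(pp4)=1 -> write in place. 5 ppages; refcounts: pp0:4 pp1:1 pp2:1 pp3:1 pp4:1

Answer: 5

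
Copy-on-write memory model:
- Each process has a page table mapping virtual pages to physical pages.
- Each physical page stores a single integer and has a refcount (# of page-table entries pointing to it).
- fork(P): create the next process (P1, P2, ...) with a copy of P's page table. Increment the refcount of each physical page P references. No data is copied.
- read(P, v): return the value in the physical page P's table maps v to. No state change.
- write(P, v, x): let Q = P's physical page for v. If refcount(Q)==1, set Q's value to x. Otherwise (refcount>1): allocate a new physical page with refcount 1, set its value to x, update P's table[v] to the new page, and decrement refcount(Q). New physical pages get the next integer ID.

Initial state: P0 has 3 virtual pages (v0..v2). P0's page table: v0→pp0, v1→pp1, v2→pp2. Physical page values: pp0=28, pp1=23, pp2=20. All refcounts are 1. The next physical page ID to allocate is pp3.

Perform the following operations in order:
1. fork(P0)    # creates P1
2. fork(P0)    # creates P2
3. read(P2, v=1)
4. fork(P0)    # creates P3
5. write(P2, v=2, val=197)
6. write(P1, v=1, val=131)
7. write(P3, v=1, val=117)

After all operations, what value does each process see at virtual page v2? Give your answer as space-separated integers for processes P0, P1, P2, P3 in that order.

Answer: 20 20 197 20

Derivation:
Op 1: fork(P0) -> P1. 3 ppages; refcounts: pp0:2 pp1:2 pp2:2
Op 2: fork(P0) -> P2. 3 ppages; refcounts: pp0:3 pp1:3 pp2:3
Op 3: read(P2, v1) -> 23. No state change.
Op 4: fork(P0) -> P3. 3 ppages; refcounts: pp0:4 pp1:4 pp2:4
Op 5: write(P2, v2, 197). refcount(pp2)=4>1 -> COPY to pp3. 4 ppages; refcounts: pp0:4 pp1:4 pp2:3 pp3:1
Op 6: write(P1, v1, 131). refcount(pp1)=4>1 -> COPY to pp4. 5 ppages; refcounts: pp0:4 pp1:3 pp2:3 pp3:1 pp4:1
Op 7: write(P3, v1, 117). refcount(pp1)=3>1 -> COPY to pp5. 6 ppages; refcounts: pp0:4 pp1:2 pp2:3 pp3:1 pp4:1 pp5:1
P0: v2 -> pp2 = 20
P1: v2 -> pp2 = 20
P2: v2 -> pp3 = 197
P3: v2 -> pp2 = 20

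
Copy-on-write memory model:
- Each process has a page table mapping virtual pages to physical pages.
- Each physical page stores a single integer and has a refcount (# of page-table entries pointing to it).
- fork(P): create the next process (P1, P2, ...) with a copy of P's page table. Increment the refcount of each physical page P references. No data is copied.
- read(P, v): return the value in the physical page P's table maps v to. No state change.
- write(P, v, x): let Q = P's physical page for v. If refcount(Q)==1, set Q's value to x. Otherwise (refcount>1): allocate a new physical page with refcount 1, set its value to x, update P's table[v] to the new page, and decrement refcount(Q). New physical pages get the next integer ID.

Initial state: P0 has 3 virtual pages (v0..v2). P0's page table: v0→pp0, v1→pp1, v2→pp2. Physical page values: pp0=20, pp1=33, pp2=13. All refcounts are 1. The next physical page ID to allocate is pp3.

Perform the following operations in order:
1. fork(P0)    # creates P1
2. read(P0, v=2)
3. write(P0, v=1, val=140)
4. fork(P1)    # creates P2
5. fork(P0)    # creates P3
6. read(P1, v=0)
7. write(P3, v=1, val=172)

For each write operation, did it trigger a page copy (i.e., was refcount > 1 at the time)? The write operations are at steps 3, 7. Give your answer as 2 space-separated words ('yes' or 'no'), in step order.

Op 1: fork(P0) -> P1. 3 ppages; refcounts: pp0:2 pp1:2 pp2:2
Op 2: read(P0, v2) -> 13. No state change.
Op 3: write(P0, v1, 140). refcount(pp1)=2>1 -> COPY to pp3. 4 ppages; refcounts: pp0:2 pp1:1 pp2:2 pp3:1
Op 4: fork(P1) -> P2. 4 ppages; refcounts: pp0:3 pp1:2 pp2:3 pp3:1
Op 5: fork(P0) -> P3. 4 ppages; refcounts: pp0:4 pp1:2 pp2:4 pp3:2
Op 6: read(P1, v0) -> 20. No state change.
Op 7: write(P3, v1, 172). refcount(pp3)=2>1 -> COPY to pp4. 5 ppages; refcounts: pp0:4 pp1:2 pp2:4 pp3:1 pp4:1

yes yes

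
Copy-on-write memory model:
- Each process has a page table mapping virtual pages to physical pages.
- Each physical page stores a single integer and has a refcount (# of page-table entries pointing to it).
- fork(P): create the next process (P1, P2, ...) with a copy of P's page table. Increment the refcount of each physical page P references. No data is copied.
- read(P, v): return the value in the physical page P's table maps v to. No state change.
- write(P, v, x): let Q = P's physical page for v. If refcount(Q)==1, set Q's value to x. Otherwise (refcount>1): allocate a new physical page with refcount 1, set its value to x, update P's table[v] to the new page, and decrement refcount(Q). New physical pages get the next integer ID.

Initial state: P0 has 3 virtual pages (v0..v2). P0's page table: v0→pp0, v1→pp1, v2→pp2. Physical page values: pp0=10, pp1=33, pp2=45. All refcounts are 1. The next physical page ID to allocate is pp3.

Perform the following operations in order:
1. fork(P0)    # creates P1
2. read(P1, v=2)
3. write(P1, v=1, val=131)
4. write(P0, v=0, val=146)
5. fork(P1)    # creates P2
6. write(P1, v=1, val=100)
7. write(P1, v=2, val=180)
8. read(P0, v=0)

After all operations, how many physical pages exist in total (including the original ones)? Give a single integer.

Answer: 7

Derivation:
Op 1: fork(P0) -> P1. 3 ppages; refcounts: pp0:2 pp1:2 pp2:2
Op 2: read(P1, v2) -> 45. No state change.
Op 3: write(P1, v1, 131). refcount(pp1)=2>1 -> COPY to pp3. 4 ppages; refcounts: pp0:2 pp1:1 pp2:2 pp3:1
Op 4: write(P0, v0, 146). refcount(pp0)=2>1 -> COPY to pp4. 5 ppages; refcounts: pp0:1 pp1:1 pp2:2 pp3:1 pp4:1
Op 5: fork(P1) -> P2. 5 ppages; refcounts: pp0:2 pp1:1 pp2:3 pp3:2 pp4:1
Op 6: write(P1, v1, 100). refcount(pp3)=2>1 -> COPY to pp5. 6 ppages; refcounts: pp0:2 pp1:1 pp2:3 pp3:1 pp4:1 pp5:1
Op 7: write(P1, v2, 180). refcount(pp2)=3>1 -> COPY to pp6. 7 ppages; refcounts: pp0:2 pp1:1 pp2:2 pp3:1 pp4:1 pp5:1 pp6:1
Op 8: read(P0, v0) -> 146. No state change.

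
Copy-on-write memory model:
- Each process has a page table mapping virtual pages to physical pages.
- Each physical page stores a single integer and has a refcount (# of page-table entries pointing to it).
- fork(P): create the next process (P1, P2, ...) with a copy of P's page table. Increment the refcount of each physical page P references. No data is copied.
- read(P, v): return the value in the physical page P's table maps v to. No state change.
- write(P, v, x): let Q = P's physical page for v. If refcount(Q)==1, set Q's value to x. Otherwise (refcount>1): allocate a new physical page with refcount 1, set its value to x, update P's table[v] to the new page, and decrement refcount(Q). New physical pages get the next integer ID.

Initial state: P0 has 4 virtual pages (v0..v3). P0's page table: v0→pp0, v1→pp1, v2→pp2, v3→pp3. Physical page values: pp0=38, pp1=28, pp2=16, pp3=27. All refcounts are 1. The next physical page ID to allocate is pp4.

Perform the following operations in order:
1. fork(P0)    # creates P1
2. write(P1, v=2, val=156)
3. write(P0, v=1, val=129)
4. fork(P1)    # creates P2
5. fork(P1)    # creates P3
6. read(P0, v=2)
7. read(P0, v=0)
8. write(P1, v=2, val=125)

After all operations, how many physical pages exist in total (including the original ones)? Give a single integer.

Answer: 7

Derivation:
Op 1: fork(P0) -> P1. 4 ppages; refcounts: pp0:2 pp1:2 pp2:2 pp3:2
Op 2: write(P1, v2, 156). refcount(pp2)=2>1 -> COPY to pp4. 5 ppages; refcounts: pp0:2 pp1:2 pp2:1 pp3:2 pp4:1
Op 3: write(P0, v1, 129). refcount(pp1)=2>1 -> COPY to pp5. 6 ppages; refcounts: pp0:2 pp1:1 pp2:1 pp3:2 pp4:1 pp5:1
Op 4: fork(P1) -> P2. 6 ppages; refcounts: pp0:3 pp1:2 pp2:1 pp3:3 pp4:2 pp5:1
Op 5: fork(P1) -> P3. 6 ppages; refcounts: pp0:4 pp1:3 pp2:1 pp3:4 pp4:3 pp5:1
Op 6: read(P0, v2) -> 16. No state change.
Op 7: read(P0, v0) -> 38. No state change.
Op 8: write(P1, v2, 125). refcount(pp4)=3>1 -> COPY to pp6. 7 ppages; refcounts: pp0:4 pp1:3 pp2:1 pp3:4 pp4:2 pp5:1 pp6:1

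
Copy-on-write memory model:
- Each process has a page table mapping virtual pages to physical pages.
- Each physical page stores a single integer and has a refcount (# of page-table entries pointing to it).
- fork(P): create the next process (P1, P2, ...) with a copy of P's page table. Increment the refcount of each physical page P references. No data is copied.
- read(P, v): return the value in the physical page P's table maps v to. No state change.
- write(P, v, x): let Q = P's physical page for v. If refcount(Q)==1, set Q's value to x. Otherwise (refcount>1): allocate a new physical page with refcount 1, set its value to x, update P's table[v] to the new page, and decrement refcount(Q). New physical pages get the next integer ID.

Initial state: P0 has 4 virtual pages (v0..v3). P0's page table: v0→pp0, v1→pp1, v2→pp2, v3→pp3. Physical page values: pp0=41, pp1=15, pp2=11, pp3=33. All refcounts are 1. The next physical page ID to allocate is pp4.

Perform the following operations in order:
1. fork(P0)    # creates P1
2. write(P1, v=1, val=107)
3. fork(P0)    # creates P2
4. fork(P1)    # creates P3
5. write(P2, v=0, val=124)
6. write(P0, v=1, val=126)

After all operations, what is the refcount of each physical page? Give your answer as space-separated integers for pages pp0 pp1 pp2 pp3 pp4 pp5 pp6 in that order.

Answer: 3 1 4 4 2 1 1

Derivation:
Op 1: fork(P0) -> P1. 4 ppages; refcounts: pp0:2 pp1:2 pp2:2 pp3:2
Op 2: write(P1, v1, 107). refcount(pp1)=2>1 -> COPY to pp4. 5 ppages; refcounts: pp0:2 pp1:1 pp2:2 pp3:2 pp4:1
Op 3: fork(P0) -> P2. 5 ppages; refcounts: pp0:3 pp1:2 pp2:3 pp3:3 pp4:1
Op 4: fork(P1) -> P3. 5 ppages; refcounts: pp0:4 pp1:2 pp2:4 pp3:4 pp4:2
Op 5: write(P2, v0, 124). refcount(pp0)=4>1 -> COPY to pp5. 6 ppages; refcounts: pp0:3 pp1:2 pp2:4 pp3:4 pp4:2 pp5:1
Op 6: write(P0, v1, 126). refcount(pp1)=2>1 -> COPY to pp6. 7 ppages; refcounts: pp0:3 pp1:1 pp2:4 pp3:4 pp4:2 pp5:1 pp6:1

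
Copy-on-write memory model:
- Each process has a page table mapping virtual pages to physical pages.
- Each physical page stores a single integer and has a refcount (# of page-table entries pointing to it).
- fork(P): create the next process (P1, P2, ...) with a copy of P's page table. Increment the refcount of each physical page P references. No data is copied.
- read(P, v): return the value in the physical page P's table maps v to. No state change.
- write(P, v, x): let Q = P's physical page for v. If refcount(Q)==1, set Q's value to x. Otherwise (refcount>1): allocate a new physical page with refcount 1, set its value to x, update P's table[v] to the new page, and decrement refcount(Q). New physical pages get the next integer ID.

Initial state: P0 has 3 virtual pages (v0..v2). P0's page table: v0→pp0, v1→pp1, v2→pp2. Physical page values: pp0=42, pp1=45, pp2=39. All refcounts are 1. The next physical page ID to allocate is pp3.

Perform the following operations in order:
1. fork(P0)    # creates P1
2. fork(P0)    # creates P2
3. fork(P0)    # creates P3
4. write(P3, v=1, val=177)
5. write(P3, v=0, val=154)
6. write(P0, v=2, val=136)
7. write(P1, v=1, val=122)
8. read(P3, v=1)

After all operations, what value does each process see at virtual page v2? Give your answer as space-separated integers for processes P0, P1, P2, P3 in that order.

Op 1: fork(P0) -> P1. 3 ppages; refcounts: pp0:2 pp1:2 pp2:2
Op 2: fork(P0) -> P2. 3 ppages; refcounts: pp0:3 pp1:3 pp2:3
Op 3: fork(P0) -> P3. 3 ppages; refcounts: pp0:4 pp1:4 pp2:4
Op 4: write(P3, v1, 177). refcount(pp1)=4>1 -> COPY to pp3. 4 ppages; refcounts: pp0:4 pp1:3 pp2:4 pp3:1
Op 5: write(P3, v0, 154). refcount(pp0)=4>1 -> COPY to pp4. 5 ppages; refcounts: pp0:3 pp1:3 pp2:4 pp3:1 pp4:1
Op 6: write(P0, v2, 136). refcount(pp2)=4>1 -> COPY to pp5. 6 ppages; refcounts: pp0:3 pp1:3 pp2:3 pp3:1 pp4:1 pp5:1
Op 7: write(P1, v1, 122). refcount(pp1)=3>1 -> COPY to pp6. 7 ppages; refcounts: pp0:3 pp1:2 pp2:3 pp3:1 pp4:1 pp5:1 pp6:1
Op 8: read(P3, v1) -> 177. No state change.
P0: v2 -> pp5 = 136
P1: v2 -> pp2 = 39
P2: v2 -> pp2 = 39
P3: v2 -> pp2 = 39

Answer: 136 39 39 39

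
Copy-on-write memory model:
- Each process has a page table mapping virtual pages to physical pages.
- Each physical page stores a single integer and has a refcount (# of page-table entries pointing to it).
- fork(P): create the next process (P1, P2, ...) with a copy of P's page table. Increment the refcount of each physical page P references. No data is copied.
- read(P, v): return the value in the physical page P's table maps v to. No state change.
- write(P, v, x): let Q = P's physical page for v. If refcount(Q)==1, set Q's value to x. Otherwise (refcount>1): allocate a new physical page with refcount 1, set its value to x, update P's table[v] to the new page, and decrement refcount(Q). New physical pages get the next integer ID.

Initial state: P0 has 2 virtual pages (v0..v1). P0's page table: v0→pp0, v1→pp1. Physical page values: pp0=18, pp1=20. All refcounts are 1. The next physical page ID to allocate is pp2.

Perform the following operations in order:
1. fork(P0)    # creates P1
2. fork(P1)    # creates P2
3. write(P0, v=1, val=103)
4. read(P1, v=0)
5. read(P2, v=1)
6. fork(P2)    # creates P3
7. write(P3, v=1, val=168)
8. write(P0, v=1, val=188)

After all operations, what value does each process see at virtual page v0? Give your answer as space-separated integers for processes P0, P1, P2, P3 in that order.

Answer: 18 18 18 18

Derivation:
Op 1: fork(P0) -> P1. 2 ppages; refcounts: pp0:2 pp1:2
Op 2: fork(P1) -> P2. 2 ppages; refcounts: pp0:3 pp1:3
Op 3: write(P0, v1, 103). refcount(pp1)=3>1 -> COPY to pp2. 3 ppages; refcounts: pp0:3 pp1:2 pp2:1
Op 4: read(P1, v0) -> 18. No state change.
Op 5: read(P2, v1) -> 20. No state change.
Op 6: fork(P2) -> P3. 3 ppages; refcounts: pp0:4 pp1:3 pp2:1
Op 7: write(P3, v1, 168). refcount(pp1)=3>1 -> COPY to pp3. 4 ppages; refcounts: pp0:4 pp1:2 pp2:1 pp3:1
Op 8: write(P0, v1, 188). refcount(pp2)=1 -> write in place. 4 ppages; refcounts: pp0:4 pp1:2 pp2:1 pp3:1
P0: v0 -> pp0 = 18
P1: v0 -> pp0 = 18
P2: v0 -> pp0 = 18
P3: v0 -> pp0 = 18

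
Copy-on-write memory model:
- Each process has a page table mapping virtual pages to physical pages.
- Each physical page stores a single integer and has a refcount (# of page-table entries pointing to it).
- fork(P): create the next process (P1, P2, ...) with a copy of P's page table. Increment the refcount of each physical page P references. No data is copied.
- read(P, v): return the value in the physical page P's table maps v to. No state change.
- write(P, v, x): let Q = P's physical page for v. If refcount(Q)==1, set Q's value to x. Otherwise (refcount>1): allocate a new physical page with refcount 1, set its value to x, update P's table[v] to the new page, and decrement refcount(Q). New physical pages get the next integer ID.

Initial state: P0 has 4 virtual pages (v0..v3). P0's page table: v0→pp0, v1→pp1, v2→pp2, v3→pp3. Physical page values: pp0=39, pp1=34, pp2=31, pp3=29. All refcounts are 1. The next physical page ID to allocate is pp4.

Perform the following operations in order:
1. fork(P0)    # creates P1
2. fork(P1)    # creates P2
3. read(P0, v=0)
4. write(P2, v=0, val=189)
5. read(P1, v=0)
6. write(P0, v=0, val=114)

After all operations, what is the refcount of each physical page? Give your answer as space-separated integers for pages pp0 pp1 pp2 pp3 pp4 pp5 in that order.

Op 1: fork(P0) -> P1. 4 ppages; refcounts: pp0:2 pp1:2 pp2:2 pp3:2
Op 2: fork(P1) -> P2. 4 ppages; refcounts: pp0:3 pp1:3 pp2:3 pp3:3
Op 3: read(P0, v0) -> 39. No state change.
Op 4: write(P2, v0, 189). refcount(pp0)=3>1 -> COPY to pp4. 5 ppages; refcounts: pp0:2 pp1:3 pp2:3 pp3:3 pp4:1
Op 5: read(P1, v0) -> 39. No state change.
Op 6: write(P0, v0, 114). refcount(pp0)=2>1 -> COPY to pp5. 6 ppages; refcounts: pp0:1 pp1:3 pp2:3 pp3:3 pp4:1 pp5:1

Answer: 1 3 3 3 1 1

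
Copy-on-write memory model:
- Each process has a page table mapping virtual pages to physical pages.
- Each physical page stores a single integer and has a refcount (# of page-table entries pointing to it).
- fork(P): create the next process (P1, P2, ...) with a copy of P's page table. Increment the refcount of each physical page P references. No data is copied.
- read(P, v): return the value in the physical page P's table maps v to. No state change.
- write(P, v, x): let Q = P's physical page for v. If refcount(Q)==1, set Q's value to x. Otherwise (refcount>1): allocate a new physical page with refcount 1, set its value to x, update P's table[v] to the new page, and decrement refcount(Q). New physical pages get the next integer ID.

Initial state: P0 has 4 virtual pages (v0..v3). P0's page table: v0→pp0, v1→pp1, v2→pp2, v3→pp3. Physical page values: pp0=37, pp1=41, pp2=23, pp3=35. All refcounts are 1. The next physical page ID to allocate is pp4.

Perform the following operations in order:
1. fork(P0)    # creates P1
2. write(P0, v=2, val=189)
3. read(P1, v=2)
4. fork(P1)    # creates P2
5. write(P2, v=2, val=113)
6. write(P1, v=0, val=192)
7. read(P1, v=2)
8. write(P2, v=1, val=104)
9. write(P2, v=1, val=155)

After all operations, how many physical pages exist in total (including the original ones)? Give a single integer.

Answer: 8

Derivation:
Op 1: fork(P0) -> P1. 4 ppages; refcounts: pp0:2 pp1:2 pp2:2 pp3:2
Op 2: write(P0, v2, 189). refcount(pp2)=2>1 -> COPY to pp4. 5 ppages; refcounts: pp0:2 pp1:2 pp2:1 pp3:2 pp4:1
Op 3: read(P1, v2) -> 23. No state change.
Op 4: fork(P1) -> P2. 5 ppages; refcounts: pp0:3 pp1:3 pp2:2 pp3:3 pp4:1
Op 5: write(P2, v2, 113). refcount(pp2)=2>1 -> COPY to pp5. 6 ppages; refcounts: pp0:3 pp1:3 pp2:1 pp3:3 pp4:1 pp5:1
Op 6: write(P1, v0, 192). refcount(pp0)=3>1 -> COPY to pp6. 7 ppages; refcounts: pp0:2 pp1:3 pp2:1 pp3:3 pp4:1 pp5:1 pp6:1
Op 7: read(P1, v2) -> 23. No state change.
Op 8: write(P2, v1, 104). refcount(pp1)=3>1 -> COPY to pp7. 8 ppages; refcounts: pp0:2 pp1:2 pp2:1 pp3:3 pp4:1 pp5:1 pp6:1 pp7:1
Op 9: write(P2, v1, 155). refcount(pp7)=1 -> write in place. 8 ppages; refcounts: pp0:2 pp1:2 pp2:1 pp3:3 pp4:1 pp5:1 pp6:1 pp7:1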